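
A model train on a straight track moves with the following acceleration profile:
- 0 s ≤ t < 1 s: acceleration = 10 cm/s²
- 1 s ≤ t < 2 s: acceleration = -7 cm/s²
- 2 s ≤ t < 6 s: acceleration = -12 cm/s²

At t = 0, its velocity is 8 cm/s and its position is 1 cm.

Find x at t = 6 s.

-23.5 cm

On each constant-a segment, Δv = aΔt and Δx = v₀Δt + ½aΔt²; chain segment to segment.
0–1 s: v starts 8 cm/s; Δx = 8·1 + ½·10·1² = 13 cm; v ends 18 cm/s.
1–2 s: v starts 18 cm/s; Δx = 18·1 + ½·-7·1² = 14.5 cm; v ends 11 cm/s.
2–6 s: v starts 11 cm/s; Δx = 11·4 + ½·-12·4² = -52 cm; v ends -37 cm/s.
x(6) = 1 + Σ Δx = -23.5 cm.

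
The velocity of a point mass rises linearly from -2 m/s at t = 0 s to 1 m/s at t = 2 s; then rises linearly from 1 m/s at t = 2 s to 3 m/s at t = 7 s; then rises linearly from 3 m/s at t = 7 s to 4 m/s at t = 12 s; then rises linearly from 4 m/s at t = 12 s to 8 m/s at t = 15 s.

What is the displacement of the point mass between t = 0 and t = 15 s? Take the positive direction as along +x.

Displacement is the signed area under the v-t curve.
0–2 s: ½(-2 + 1)(2) = -1 m
2–7 s: ½(1 + 3)(5) = 10 m
7–12 s: ½(3 + 4)(5) = 17.5 m
12–15 s: ½(4 + 8)(3) = 18 m
Net displacement = 44.5 m

44.5 m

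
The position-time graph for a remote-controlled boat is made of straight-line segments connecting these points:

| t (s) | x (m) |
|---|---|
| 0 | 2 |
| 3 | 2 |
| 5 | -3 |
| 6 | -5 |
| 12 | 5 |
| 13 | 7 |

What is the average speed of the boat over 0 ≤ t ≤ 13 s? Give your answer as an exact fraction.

19/13 m/s

Average speed = (total path length)/(elapsed time); on a piecewise-linear x-t graph the path length is Σ|Δx|.
0–3 s: |Δx| = |2 − 2| = 0 m
3–5 s: |Δx| = |-3 − 2| = 5 m
5–6 s: |Δx| = |-5 − -3| = 2 m
6–12 s: |Δx| = |5 − -5| = 10 m
12–13 s: |Δx| = |7 − 5| = 2 m
Total path = 19 m; average speed = 19/13 = 19/13 m/s.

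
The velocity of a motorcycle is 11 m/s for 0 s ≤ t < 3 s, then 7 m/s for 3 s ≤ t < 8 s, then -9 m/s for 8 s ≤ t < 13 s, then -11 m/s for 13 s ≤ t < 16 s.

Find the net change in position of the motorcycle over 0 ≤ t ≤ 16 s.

-10 m

Displacement is the signed area under the v-t curve.
0–3 s: 11 × 3 = 33 m
3–8 s: 7 × 5 = 35 m
8–13 s: -9 × 5 = -45 m
13–16 s: -11 × 3 = -33 m
Net displacement = -10 m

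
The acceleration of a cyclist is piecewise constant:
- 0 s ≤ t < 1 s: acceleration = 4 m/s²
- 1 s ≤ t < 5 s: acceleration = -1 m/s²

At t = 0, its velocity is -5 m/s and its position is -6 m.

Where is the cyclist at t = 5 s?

-21 m

On each constant-a segment, Δv = aΔt and Δx = v₀Δt + ½aΔt²; chain segment to segment.
0–1 s: v starts -5 m/s; Δx = -5·1 + ½·4·1² = -3 m; v ends -1 m/s.
1–5 s: v starts -1 m/s; Δx = -1·4 + ½·-1·4² = -12 m; v ends -5 m/s.
x(5) = -6 + Σ Δx = -21 m.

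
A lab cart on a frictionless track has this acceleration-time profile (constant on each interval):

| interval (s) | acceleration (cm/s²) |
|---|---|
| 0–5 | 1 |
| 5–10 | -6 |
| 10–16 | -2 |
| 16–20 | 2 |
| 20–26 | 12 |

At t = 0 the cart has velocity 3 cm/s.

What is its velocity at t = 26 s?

46 cm/s

Δv equals the area under the a-t graph; then v = v₀ + Δv.
0–5 s: 1 × 5 = 5 cm/s
5–10 s: -6 × 5 = -30 cm/s
10–16 s: -2 × 6 = -12 cm/s
16–20 s: 2 × 4 = 8 cm/s
20–26 s: 12 × 6 = 72 cm/s
Δv = 43 cm/s, so v(26) = 3 + (43) = 46 cm/s.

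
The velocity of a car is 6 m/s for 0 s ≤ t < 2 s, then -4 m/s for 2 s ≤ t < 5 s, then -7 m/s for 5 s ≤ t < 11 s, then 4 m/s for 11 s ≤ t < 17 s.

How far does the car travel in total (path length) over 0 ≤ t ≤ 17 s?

Total distance travelled is ∫|v| dt — sum the magnitudes of each area piece.
0–2 s: |6| × 2 = 12 m
2–5 s: |-4| × 3 = 12 m
5–11 s: |-7| × 6 = 42 m
11–17 s: |4| × 6 = 24 m
Total distance = 90 m

90 m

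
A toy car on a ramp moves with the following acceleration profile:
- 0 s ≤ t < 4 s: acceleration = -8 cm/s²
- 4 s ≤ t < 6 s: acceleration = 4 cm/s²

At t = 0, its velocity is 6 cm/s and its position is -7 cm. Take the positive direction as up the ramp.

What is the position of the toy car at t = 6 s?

On each constant-a segment, Δv = aΔt and Δx = v₀Δt + ½aΔt²; chain segment to segment.
0–4 s: v starts 6 cm/s; Δx = 6·4 + ½·-8·4² = -40 cm; v ends -26 cm/s.
4–6 s: v starts -26 cm/s; Δx = -26·2 + ½·4·2² = -44 cm; v ends -18 cm/s.
x(6) = -7 + Σ Δx = -91 cm.

-91 cm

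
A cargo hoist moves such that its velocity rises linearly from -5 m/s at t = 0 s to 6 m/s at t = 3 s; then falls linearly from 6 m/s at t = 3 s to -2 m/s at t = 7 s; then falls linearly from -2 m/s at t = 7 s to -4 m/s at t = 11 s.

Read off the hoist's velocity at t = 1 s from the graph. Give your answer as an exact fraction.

On 0–3 s the graph is linear from -5 to 6 m/s: v(1) = -5 + (6 − -5)·(1 − 0)/(3 − 0) = -4/3 m/s.

-4/3 m/s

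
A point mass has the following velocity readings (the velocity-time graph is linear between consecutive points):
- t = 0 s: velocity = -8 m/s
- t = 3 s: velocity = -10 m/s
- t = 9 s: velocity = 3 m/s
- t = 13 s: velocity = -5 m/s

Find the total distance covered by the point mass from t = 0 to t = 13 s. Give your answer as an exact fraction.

1577/26 m

Distance (not displacement) is the total path length: add the absolute areas under v-t.
0–3 s: |½(-8 + -10)(3)| = 27 m
3–9 s: v = 0 at t = 99/13 s; triangle areas 300/13 + 27/13 = 327/13 m
9–13 s: v = 0 at t = 10.5 s; triangle areas 2.25 + 6.25 = 8.5 m
Total distance = 1577/26 m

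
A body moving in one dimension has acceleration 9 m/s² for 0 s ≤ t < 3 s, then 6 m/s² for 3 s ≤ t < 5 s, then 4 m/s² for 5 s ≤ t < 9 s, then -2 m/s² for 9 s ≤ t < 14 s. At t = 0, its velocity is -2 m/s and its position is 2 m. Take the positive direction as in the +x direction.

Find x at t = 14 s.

On each constant-a segment, Δv = aΔt and Δx = v₀Δt + ½aΔt²; chain segment to segment.
0–3 s: v starts -2 m/s; Δx = -2·3 + ½·9·3² = 34.5 m; v ends 25 m/s.
3–5 s: v starts 25 m/s; Δx = 25·2 + ½·6·2² = 62 m; v ends 37 m/s.
5–9 s: v starts 37 m/s; Δx = 37·4 + ½·4·4² = 180 m; v ends 53 m/s.
9–14 s: v starts 53 m/s; Δx = 53·5 + ½·-2·5² = 240 m; v ends 43 m/s.
x(14) = 2 + Σ Δx = 518.5 m.

518.5 m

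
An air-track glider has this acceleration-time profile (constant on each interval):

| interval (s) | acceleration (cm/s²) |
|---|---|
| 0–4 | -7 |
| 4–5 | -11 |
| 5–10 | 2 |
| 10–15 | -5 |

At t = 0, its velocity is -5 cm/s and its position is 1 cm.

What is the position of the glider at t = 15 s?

-541 cm

On each constant-a segment, Δv = aΔt and Δx = v₀Δt + ½aΔt²; chain segment to segment.
0–4 s: v starts -5 cm/s; Δx = -5·4 + ½·-7·4² = -76 cm; v ends -33 cm/s.
4–5 s: v starts -33 cm/s; Δx = -33·1 + ½·-11·1² = -38.5 cm; v ends -44 cm/s.
5–10 s: v starts -44 cm/s; Δx = -44·5 + ½·2·5² = -195 cm; v ends -34 cm/s.
10–15 s: v starts -34 cm/s; Δx = -34·5 + ½·-5·5² = -232.5 cm; v ends -59 cm/s.
x(15) = 1 + Σ Δx = -541 cm.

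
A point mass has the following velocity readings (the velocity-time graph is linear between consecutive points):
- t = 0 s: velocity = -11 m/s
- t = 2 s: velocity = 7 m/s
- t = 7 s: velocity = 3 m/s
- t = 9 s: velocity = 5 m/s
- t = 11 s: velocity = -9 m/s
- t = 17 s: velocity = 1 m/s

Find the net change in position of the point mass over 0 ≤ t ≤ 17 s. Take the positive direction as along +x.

Net displacement equals the area under the velocity-time graph (areas below the axis count negative).
0–2 s: ½(-11 + 7)(2) = -4 m
2–7 s: ½(7 + 3)(5) = 25 m
7–9 s: ½(3 + 5)(2) = 8 m
9–11 s: ½(5 + -9)(2) = -4 m
11–17 s: ½(-9 + 1)(6) = -24 m
Net displacement = 1 m

1 m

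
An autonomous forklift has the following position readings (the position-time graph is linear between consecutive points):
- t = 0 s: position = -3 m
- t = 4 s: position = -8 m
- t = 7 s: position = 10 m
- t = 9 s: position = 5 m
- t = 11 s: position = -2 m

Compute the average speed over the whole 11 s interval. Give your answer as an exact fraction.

Average speed = (total path length)/(elapsed time); on a piecewise-linear x-t graph the path length is Σ|Δx|.
0–4 s: |Δx| = |-8 − -3| = 5 m
4–7 s: |Δx| = |10 − -8| = 18 m
7–9 s: |Δx| = |5 − 10| = 5 m
9–11 s: |Δx| = |-2 − 5| = 7 m
Total path = 35 m; average speed = 35/11 = 35/11 m/s.

35/11 m/s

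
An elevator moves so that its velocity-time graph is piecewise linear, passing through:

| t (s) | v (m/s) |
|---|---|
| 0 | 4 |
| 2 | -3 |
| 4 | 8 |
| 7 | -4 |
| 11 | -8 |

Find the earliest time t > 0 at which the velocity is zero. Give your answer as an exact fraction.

v changes sign on 0–2 s (from 4 to -3); the graph is linear there, so v = 0 at t = 0 + (-4)·(2 − 0)/(-3 − 4) = 8/7 s.

t = 8/7 s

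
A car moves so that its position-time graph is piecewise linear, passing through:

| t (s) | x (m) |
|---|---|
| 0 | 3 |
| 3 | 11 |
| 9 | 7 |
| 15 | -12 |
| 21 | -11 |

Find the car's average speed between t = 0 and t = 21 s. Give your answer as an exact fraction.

32/21 m/s

Average speed = (total path length)/(elapsed time); on a piecewise-linear x-t graph the path length is Σ|Δx|.
0–3 s: |Δx| = |11 − 3| = 8 m
3–9 s: |Δx| = |7 − 11| = 4 m
9–15 s: |Δx| = |-12 − 7| = 19 m
15–21 s: |Δx| = |-11 − -12| = 1 m
Total path = 32 m; average speed = 32/21 = 32/21 m/s.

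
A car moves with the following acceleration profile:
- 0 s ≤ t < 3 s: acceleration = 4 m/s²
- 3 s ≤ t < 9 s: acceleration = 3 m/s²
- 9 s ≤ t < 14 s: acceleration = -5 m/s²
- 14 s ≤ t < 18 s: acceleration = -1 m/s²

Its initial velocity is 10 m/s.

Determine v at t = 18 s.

11 m/s

Δv equals the area under the a-t graph; then v = v₀ + Δv.
0–3 s: 4 × 3 = 12 m/s
3–9 s: 3 × 6 = 18 m/s
9–14 s: -5 × 5 = -25 m/s
14–18 s: -1 × 4 = -4 m/s
Δv = 1 m/s, so v(18) = 10 + (1) = 11 m/s.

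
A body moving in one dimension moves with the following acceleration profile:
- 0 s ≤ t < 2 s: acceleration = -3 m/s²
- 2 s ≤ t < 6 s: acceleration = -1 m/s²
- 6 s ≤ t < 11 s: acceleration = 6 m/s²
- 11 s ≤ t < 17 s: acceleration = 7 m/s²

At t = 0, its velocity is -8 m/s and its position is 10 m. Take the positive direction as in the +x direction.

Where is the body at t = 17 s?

107 m

On each constant-a segment, Δv = aΔt and Δx = v₀Δt + ½aΔt²; chain segment to segment.
0–2 s: v starts -8 m/s; Δx = -8·2 + ½·-3·2² = -22 m; v ends -14 m/s.
2–6 s: v starts -14 m/s; Δx = -14·4 + ½·-1·4² = -64 m; v ends -18 m/s.
6–11 s: v starts -18 m/s; Δx = -18·5 + ½·6·5² = -15 m; v ends 12 m/s.
11–17 s: v starts 12 m/s; Δx = 12·6 + ½·7·6² = 198 m; v ends 54 m/s.
x(17) = 10 + Σ Δx = 107 m.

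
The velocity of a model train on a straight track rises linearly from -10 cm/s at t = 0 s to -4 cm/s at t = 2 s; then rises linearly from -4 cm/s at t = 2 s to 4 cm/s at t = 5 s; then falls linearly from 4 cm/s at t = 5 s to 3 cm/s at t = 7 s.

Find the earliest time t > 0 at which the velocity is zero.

t = 3.5 s

v changes sign on 2–5 s (from -4 to 4); the graph is linear there, so v = 0 at t = 2 + (4)·(5 − 2)/(4 − -4) = 3.5 s.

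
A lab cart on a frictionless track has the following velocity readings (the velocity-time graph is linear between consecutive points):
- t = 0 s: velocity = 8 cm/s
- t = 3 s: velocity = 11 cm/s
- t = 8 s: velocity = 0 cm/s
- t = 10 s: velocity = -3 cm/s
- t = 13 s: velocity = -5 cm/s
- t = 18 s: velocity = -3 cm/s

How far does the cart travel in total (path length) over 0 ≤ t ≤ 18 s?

Distance (not displacement) is the total path length: add the absolute areas under v-t.
0–3 s: |½(8 + 11)(3)| = 28.5 cm
3–8 s: |½(11 + 0)(5)| = 27.5 cm
8–10 s: |½(0 + -3)(2)| = 3 cm
10–13 s: |½(-3 + -5)(3)| = 12 cm
13–18 s: |½(-5 + -3)(5)| = 20 cm
Total distance = 91 cm

91 cm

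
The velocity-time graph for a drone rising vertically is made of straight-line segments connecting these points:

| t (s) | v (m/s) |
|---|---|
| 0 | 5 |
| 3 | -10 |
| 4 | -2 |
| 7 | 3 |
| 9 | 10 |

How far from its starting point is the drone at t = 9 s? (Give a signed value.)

Displacement is the signed area under the v-t curve.
0–3 s: ½(5 + -10)(3) = -7.5 m
3–4 s: ½(-10 + -2)(1) = -6 m
4–7 s: ½(-2 + 3)(3) = 1.5 m
7–9 s: ½(3 + 10)(2) = 13 m
Net displacement = 1 m

1 m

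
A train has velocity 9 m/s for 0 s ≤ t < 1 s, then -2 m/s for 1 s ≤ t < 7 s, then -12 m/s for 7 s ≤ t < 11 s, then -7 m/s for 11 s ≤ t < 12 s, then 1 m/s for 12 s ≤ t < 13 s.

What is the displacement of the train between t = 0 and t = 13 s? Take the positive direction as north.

-57 m

Net displacement equals the area under the velocity-time graph (areas below the axis count negative).
0–1 s: 9 × 1 = 9 m
1–7 s: -2 × 6 = -12 m
7–11 s: -12 × 4 = -48 m
11–12 s: -7 × 1 = -7 m
12–13 s: 1 × 1 = 1 m
Net displacement = -57 m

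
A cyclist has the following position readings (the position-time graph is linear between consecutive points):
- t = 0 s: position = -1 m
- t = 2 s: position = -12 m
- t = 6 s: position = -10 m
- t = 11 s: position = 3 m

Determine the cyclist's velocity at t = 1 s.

Velocity is the slope of the x-t graph on 0–2 s: (-12 − -1)/(2 − 0) = -5.5 m/s.

-5.5 m/s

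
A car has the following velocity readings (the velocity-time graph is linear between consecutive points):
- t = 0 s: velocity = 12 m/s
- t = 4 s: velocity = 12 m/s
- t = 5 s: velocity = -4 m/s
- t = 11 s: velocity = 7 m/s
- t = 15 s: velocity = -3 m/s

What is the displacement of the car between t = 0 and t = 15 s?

69 m

Net displacement equals the area under the velocity-time graph (areas below the axis count negative).
0–4 s: 12 × 4 = 48 m
4–5 s: ½(12 + -4)(1) = 4 m
5–11 s: ½(-4 + 7)(6) = 9 m
11–15 s: ½(7 + -3)(4) = 8 m
Net displacement = 69 m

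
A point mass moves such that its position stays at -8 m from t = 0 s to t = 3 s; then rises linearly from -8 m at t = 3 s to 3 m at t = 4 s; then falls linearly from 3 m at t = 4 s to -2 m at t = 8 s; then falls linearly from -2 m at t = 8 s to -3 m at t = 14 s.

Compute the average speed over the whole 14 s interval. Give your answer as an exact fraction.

Average speed = (total path length)/(elapsed time); on a piecewise-linear x-t graph the path length is Σ|Δx|.
0–3 s: |Δx| = |-8 − -8| = 0 m
3–4 s: |Δx| = |3 − -8| = 11 m
4–8 s: |Δx| = |-2 − 3| = 5 m
8–14 s: |Δx| = |-3 − -2| = 1 m
Total path = 17 m; average speed = 17/14 = 17/14 m/s.

17/14 m/s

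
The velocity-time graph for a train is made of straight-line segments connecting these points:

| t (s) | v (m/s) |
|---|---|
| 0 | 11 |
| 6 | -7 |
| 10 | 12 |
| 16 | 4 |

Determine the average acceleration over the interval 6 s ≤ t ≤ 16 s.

Average acceleration = Δv/Δt = (4 − -7)/(16 − 6) = 1.1 m/s².

1.1 m/s²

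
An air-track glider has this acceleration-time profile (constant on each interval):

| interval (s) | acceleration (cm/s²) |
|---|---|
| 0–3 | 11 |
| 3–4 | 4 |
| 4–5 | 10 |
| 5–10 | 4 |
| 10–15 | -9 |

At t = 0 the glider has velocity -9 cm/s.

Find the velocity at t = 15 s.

13 cm/s

Δv equals the area under the a-t graph; then v = v₀ + Δv.
0–3 s: 11 × 3 = 33 cm/s
3–4 s: 4 × 1 = 4 cm/s
4–5 s: 10 × 1 = 10 cm/s
5–10 s: 4 × 5 = 20 cm/s
10–15 s: -9 × 5 = -45 cm/s
Δv = 22 cm/s, so v(15) = -9 + (22) = 13 cm/s.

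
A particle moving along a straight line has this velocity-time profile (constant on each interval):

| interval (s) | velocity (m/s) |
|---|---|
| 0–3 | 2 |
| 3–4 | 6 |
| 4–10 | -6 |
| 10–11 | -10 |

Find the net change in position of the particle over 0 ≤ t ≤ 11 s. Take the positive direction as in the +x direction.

Displacement is the signed area under the v-t curve.
0–3 s: 2 × 3 = 6 m
3–4 s: 6 × 1 = 6 m
4–10 s: -6 × 6 = -36 m
10–11 s: -10 × 1 = -10 m
Net displacement = -34 m

-34 m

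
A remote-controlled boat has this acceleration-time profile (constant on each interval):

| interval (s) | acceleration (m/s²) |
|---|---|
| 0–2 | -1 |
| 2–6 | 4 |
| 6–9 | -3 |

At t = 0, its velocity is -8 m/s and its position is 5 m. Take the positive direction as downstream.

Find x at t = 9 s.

-16.5 m

On each constant-a segment, Δv = aΔt and Δx = v₀Δt + ½aΔt²; chain segment to segment.
0–2 s: v starts -8 m/s; Δx = -8·2 + ½·-1·2² = -18 m; v ends -10 m/s.
2–6 s: v starts -10 m/s; Δx = -10·4 + ½·4·4² = -8 m; v ends 6 m/s.
6–9 s: v starts 6 m/s; Δx = 6·3 + ½·-3·3² = 4.5 m; v ends -3 m/s.
x(9) = 5 + Σ Δx = -16.5 m.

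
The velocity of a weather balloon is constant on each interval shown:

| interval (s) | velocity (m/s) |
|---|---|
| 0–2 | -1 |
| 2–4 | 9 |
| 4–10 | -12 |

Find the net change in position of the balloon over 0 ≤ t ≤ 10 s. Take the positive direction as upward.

-56 m

Net displacement equals the area under the velocity-time graph (areas below the axis count negative).
0–2 s: -1 × 2 = -2 m
2–4 s: 9 × 2 = 18 m
4–10 s: -12 × 6 = -72 m
Net displacement = -56 m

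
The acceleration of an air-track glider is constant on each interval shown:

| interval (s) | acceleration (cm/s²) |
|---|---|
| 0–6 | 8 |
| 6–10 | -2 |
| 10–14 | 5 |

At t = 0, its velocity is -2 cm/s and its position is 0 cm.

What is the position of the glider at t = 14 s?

On each constant-a segment, Δv = aΔt and Δx = v₀Δt + ½aΔt²; chain segment to segment.
0–6 s: v starts -2 cm/s; Δx = -2·6 + ½·8·6² = 132 cm; v ends 46 cm/s.
6–10 s: v starts 46 cm/s; Δx = 46·4 + ½·-2·4² = 168 cm; v ends 38 cm/s.
10–14 s: v starts 38 cm/s; Δx = 38·4 + ½·5·4² = 192 cm; v ends 58 cm/s.
x(14) = 0 + Σ Δx = 492 cm.

492 cm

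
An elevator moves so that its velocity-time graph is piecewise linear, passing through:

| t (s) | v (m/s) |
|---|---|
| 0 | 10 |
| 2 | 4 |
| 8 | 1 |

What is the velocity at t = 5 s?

2.5 m/s

On 2–8 s the graph is linear from 4 to 1 m/s: v(5) = 4 + (1 − 4)·(5 − 2)/(8 − 2) = 2.5 m/s.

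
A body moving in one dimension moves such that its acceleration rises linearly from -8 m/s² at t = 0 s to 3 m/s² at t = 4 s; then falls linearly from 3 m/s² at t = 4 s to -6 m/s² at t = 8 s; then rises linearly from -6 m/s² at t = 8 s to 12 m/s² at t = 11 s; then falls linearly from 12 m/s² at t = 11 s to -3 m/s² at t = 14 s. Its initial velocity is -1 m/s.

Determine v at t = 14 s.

5.5 m/s

Δv equals the area under the a-t graph; then v = v₀ + Δv.
0–4 s: ½(-8 + 3)(4) = -10 m/s
4–8 s: ½(3 + -6)(4) = -6 m/s
8–11 s: ½(-6 + 12)(3) = 9 m/s
11–14 s: ½(12 + -3)(3) = 13.5 m/s
Δv = 6.5 m/s, so v(14) = -1 + (6.5) = 5.5 m/s.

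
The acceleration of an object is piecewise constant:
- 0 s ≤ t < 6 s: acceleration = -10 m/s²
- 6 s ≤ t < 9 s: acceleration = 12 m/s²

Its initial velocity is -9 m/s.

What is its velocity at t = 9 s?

-33 m/s

Δv equals the area under the a-t graph; then v = v₀ + Δv.
0–6 s: -10 × 6 = -60 m/s
6–9 s: 12 × 3 = 36 m/s
Δv = -24 m/s, so v(9) = -9 + (-24) = -33 m/s.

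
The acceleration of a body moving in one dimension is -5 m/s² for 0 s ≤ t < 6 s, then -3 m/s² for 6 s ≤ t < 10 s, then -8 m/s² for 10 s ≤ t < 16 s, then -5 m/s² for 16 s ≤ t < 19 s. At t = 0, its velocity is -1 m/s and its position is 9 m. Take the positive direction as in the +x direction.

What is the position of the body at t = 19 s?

On each constant-a segment, Δv = aΔt and Δx = v₀Δt + ½aΔt²; chain segment to segment.
0–6 s: v starts -1 m/s; Δx = -1·6 + ½·-5·6² = -96 m; v ends -31 m/s.
6–10 s: v starts -31 m/s; Δx = -31·4 + ½·-3·4² = -148 m; v ends -43 m/s.
10–16 s: v starts -43 m/s; Δx = -43·6 + ½·-8·6² = -402 m; v ends -91 m/s.
16–19 s: v starts -91 m/s; Δx = -91·3 + ½·-5·3² = -295.5 m; v ends -106 m/s.
x(19) = 9 + Σ Δx = -932.5 m.

-932.5 m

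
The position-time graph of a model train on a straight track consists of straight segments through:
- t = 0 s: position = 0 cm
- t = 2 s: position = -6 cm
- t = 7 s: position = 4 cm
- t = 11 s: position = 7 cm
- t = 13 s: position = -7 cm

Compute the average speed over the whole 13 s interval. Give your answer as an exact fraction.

33/13 cm/s

Average speed = (total path length)/(elapsed time); on a piecewise-linear x-t graph the path length is Σ|Δx|.
0–2 s: |Δx| = |-6 − 0| = 6 cm
2–7 s: |Δx| = |4 − -6| = 10 cm
7–11 s: |Δx| = |7 − 4| = 3 cm
11–13 s: |Δx| = |-7 − 7| = 14 cm
Total path = 33 cm; average speed = 33/13 = 33/13 cm/s.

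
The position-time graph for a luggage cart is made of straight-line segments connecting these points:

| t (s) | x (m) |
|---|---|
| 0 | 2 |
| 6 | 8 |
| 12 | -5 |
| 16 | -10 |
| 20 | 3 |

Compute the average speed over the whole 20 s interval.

Average speed = (total path length)/(elapsed time); on a piecewise-linear x-t graph the path length is Σ|Δx|.
0–6 s: |Δx| = |8 − 2| = 6 m
6–12 s: |Δx| = |-5 − 8| = 13 m
12–16 s: |Δx| = |-10 − -5| = 5 m
16–20 s: |Δx| = |3 − -10| = 13 m
Total path = 37 m; average speed = 37/20 = 1.85 m/s.

1.85 m/s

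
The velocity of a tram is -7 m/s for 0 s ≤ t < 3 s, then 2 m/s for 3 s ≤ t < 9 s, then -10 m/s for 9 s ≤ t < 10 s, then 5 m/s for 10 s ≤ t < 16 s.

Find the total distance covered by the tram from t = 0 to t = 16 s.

73 m

Distance (not displacement) is the total path length: add the absolute areas under v-t.
0–3 s: |-7| × 3 = 21 m
3–9 s: |2| × 6 = 12 m
9–10 s: |-10| × 1 = 10 m
10–16 s: |5| × 6 = 30 m
Total distance = 73 m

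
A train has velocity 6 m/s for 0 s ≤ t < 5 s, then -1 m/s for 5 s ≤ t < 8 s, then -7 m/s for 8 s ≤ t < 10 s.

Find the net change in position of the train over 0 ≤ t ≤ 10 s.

13 m

Displacement is the signed area under the v-t curve.
0–5 s: 6 × 5 = 30 m
5–8 s: -1 × 3 = -3 m
8–10 s: -7 × 2 = -14 m
Net displacement = 13 m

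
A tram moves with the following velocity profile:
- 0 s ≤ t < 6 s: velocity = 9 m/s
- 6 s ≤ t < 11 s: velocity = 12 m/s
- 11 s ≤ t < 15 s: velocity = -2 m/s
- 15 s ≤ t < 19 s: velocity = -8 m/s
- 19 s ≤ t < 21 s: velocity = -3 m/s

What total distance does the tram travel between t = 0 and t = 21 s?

Total distance travelled is ∫|v| dt — sum the magnitudes of each area piece.
0–6 s: |9| × 6 = 54 m
6–11 s: |12| × 5 = 60 m
11–15 s: |-2| × 4 = 8 m
15–19 s: |-8| × 4 = 32 m
19–21 s: |-3| × 2 = 6 m
Total distance = 160 m

160 m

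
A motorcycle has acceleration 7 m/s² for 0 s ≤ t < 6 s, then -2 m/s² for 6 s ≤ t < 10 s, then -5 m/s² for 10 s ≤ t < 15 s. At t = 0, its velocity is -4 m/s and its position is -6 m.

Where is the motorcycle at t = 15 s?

On each constant-a segment, Δv = aΔt and Δx = v₀Δt + ½aΔt²; chain segment to segment.
0–6 s: v starts -4 m/s; Δx = -4·6 + ½·7·6² = 102 m; v ends 38 m/s.
6–10 s: v starts 38 m/s; Δx = 38·4 + ½·-2·4² = 136 m; v ends 30 m/s.
10–15 s: v starts 30 m/s; Δx = 30·5 + ½·-5·5² = 87.5 m; v ends 5 m/s.
x(15) = -6 + Σ Δx = 319.5 m.

319.5 m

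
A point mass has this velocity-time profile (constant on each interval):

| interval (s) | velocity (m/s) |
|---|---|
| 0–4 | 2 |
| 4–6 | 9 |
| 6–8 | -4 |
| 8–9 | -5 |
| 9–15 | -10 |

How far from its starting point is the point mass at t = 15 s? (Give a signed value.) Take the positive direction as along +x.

-47 m

Net displacement equals the area under the velocity-time graph (areas below the axis count negative).
0–4 s: 2 × 4 = 8 m
4–6 s: 9 × 2 = 18 m
6–8 s: -4 × 2 = -8 m
8–9 s: -5 × 1 = -5 m
9–15 s: -10 × 6 = -60 m
Net displacement = -47 m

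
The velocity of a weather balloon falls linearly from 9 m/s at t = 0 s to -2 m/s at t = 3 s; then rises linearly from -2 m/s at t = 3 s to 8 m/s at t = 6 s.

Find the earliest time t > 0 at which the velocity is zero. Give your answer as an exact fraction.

t = 27/11 s

v changes sign on 0–3 s (from 9 to -2); the graph is linear there, so v = 0 at t = 0 + (-9)·(3 − 0)/(-2 − 9) = 27/11 s.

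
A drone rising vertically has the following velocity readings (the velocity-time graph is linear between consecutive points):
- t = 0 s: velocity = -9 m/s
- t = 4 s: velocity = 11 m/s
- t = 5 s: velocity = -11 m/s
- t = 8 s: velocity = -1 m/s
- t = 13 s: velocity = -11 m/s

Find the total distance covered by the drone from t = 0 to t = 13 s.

Total distance travelled is ∫|v| dt — sum the magnitudes of each area piece.
0–4 s: v = 0 at t = 1.8 s; triangle areas 8.1 + 12.1 = 20.2 m
4–5 s: v = 0 at t = 4.5 s; triangle areas 2.75 + 2.75 = 5.5 m
5–8 s: |½(-11 + -1)(3)| = 18 m
8–13 s: |½(-1 + -11)(5)| = 30 m
Total distance = 73.7 m

73.7 m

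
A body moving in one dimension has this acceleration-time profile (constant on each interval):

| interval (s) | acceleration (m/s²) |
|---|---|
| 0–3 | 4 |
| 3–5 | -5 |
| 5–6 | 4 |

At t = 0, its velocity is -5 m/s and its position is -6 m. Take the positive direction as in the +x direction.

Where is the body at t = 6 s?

On each constant-a segment, Δv = aΔt and Δx = v₀Δt + ½aΔt²; chain segment to segment.
0–3 s: v starts -5 m/s; Δx = -5·3 + ½·4·3² = 3 m; v ends 7 m/s.
3–5 s: v starts 7 m/s; Δx = 7·2 + ½·-5·2² = 4 m; v ends -3 m/s.
5–6 s: v starts -3 m/s; Δx = -3·1 + ½·4·1² = -1 m; v ends 1 m/s.
x(6) = -6 + Σ Δx = 0 m.

0 m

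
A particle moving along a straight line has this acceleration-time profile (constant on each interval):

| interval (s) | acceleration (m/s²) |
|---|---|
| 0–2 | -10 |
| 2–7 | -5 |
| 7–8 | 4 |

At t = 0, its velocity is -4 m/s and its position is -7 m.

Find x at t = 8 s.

-264.5 m

On each constant-a segment, Δv = aΔt and Δx = v₀Δt + ½aΔt²; chain segment to segment.
0–2 s: v starts -4 m/s; Δx = -4·2 + ½·-10·2² = -28 m; v ends -24 m/s.
2–7 s: v starts -24 m/s; Δx = -24·5 + ½·-5·5² = -182.5 m; v ends -49 m/s.
7–8 s: v starts -49 m/s; Δx = -49·1 + ½·4·1² = -47 m; v ends -45 m/s.
x(8) = -7 + Σ Δx = -264.5 m.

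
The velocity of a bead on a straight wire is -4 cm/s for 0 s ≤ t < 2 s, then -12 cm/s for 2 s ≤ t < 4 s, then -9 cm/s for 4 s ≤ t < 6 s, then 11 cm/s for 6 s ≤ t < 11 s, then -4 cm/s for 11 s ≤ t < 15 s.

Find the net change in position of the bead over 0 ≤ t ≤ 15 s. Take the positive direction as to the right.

Displacement is the signed area under the v-t curve.
0–2 s: -4 × 2 = -8 cm
2–4 s: -12 × 2 = -24 cm
4–6 s: -9 × 2 = -18 cm
6–11 s: 11 × 5 = 55 cm
11–15 s: -4 × 4 = -16 cm
Net displacement = -11 cm

-11 cm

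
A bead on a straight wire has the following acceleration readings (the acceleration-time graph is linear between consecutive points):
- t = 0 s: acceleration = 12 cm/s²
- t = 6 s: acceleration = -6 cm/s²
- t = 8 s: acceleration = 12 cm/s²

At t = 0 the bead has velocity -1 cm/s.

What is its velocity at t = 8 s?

23 cm/s

Δv equals the area under the a-t graph; then v = v₀ + Δv.
0–6 s: ½(12 + -6)(6) = 18 cm/s
6–8 s: ½(-6 + 12)(2) = 6 cm/s
Δv = 24 cm/s, so v(8) = -1 + (24) = 23 cm/s.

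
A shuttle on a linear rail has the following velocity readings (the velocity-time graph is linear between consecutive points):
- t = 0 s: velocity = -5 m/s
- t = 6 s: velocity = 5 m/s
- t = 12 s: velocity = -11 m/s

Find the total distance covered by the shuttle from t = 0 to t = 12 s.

Total distance travelled is ∫|v| dt — sum the magnitudes of each area piece.
0–6 s: v = 0 at t = 3 s; triangle areas 7.5 + 7.5 = 15 m
6–12 s: v = 0 at t = 7.875 s; triangle areas 4.6875 + 22.6875 = 27.375 m
Total distance = 42.375 m

42.375 m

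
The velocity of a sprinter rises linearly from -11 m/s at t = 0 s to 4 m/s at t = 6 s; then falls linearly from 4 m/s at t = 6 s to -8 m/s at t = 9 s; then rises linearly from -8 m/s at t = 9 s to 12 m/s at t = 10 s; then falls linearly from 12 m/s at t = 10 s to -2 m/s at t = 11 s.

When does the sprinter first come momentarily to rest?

t = 4.4 s

v changes sign on 0–6 s (from -11 to 4); the graph is linear there, so v = 0 at t = 0 + (11)·(6 − 0)/(4 − -11) = 4.4 s.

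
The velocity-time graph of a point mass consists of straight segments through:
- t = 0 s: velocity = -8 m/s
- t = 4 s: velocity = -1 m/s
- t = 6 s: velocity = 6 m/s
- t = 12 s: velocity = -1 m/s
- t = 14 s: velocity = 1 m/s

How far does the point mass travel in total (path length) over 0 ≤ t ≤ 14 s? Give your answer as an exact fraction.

281/7 m

Total distance travelled is ∫|v| dt — sum the magnitudes of each area piece.
0–4 s: |½(-8 + -1)(4)| = 18 m
4–6 s: v = 0 at t = 30/7 s; triangle areas 1/7 + 36/7 = 37/7 m
6–12 s: v = 0 at t = 78/7 s; triangle areas 108/7 + 3/7 = 111/7 m
12–14 s: v = 0 at t = 13 s; triangle areas 0.5 + 0.5 = 1 m
Total distance = 281/7 m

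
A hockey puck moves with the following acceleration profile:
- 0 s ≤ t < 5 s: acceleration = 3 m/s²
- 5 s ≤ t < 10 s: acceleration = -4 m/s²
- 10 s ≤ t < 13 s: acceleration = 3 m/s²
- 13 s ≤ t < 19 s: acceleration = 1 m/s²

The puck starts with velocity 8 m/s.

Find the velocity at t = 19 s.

Δv equals the area under the a-t graph; then v = v₀ + Δv.
0–5 s: 3 × 5 = 15 m/s
5–10 s: -4 × 5 = -20 m/s
10–13 s: 3 × 3 = 9 m/s
13–19 s: 1 × 6 = 6 m/s
Δv = 10 m/s, so v(19) = 8 + (10) = 18 m/s.

18 m/s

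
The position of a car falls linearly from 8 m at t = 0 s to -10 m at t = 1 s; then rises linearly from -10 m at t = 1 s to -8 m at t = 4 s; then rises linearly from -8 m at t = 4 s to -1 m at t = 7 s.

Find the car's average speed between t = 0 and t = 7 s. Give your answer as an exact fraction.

Average speed = (total path length)/(elapsed time); on a piecewise-linear x-t graph the path length is Σ|Δx|.
0–1 s: |Δx| = |-10 − 8| = 18 m
1–4 s: |Δx| = |-8 − -10| = 2 m
4–7 s: |Δx| = |-1 − -8| = 7 m
Total path = 27 m; average speed = 27/7 = 27/7 m/s.

27/7 m/s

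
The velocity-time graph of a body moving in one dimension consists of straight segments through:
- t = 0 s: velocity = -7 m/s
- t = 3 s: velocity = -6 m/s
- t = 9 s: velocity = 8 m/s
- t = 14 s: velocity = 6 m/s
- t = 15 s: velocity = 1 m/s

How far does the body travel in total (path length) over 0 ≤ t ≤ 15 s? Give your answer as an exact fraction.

556/7 m

Distance (not displacement) is the total path length: add the absolute areas under v-t.
0–3 s: |½(-7 + -6)(3)| = 19.5 m
3–9 s: v = 0 at t = 39/7 s; triangle areas 54/7 + 96/7 = 150/7 m
9–14 s: |½(8 + 6)(5)| = 35 m
14–15 s: |½(6 + 1)(1)| = 3.5 m
Total distance = 556/7 m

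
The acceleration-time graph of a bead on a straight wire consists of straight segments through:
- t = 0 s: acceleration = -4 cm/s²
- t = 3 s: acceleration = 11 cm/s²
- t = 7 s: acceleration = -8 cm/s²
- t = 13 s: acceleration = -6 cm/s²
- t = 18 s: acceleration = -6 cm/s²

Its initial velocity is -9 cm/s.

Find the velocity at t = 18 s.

-64.5 cm/s

Δv equals the area under the a-t graph; then v = v₀ + Δv.
0–3 s: ½(-4 + 11)(3) = 10.5 cm/s
3–7 s: ½(11 + -8)(4) = 6 cm/s
7–13 s: ½(-8 + -6)(6) = -42 cm/s
13–18 s: -6 × 5 = -30 cm/s
Δv = -55.5 cm/s, so v(18) = -9 + (-55.5) = -64.5 cm/s.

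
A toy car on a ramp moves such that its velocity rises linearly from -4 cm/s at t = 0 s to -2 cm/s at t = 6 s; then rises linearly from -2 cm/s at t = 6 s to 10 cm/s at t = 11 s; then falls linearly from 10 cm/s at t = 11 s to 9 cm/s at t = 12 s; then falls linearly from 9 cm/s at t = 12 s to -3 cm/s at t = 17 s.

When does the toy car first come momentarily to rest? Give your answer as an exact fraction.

t = 41/6 s

v changes sign on 6–11 s (from -2 to 10); the graph is linear there, so v = 0 at t = 6 + (2)·(11 − 6)/(10 − -2) = 41/6 s.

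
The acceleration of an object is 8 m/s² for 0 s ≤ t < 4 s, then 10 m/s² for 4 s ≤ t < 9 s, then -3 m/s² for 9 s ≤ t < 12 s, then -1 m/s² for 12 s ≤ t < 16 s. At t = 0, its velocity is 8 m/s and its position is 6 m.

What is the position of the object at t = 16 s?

999.5 m

On each constant-a segment, Δv = aΔt and Δx = v₀Δt + ½aΔt²; chain segment to segment.
0–4 s: v starts 8 m/s; Δx = 8·4 + ½·8·4² = 96 m; v ends 40 m/s.
4–9 s: v starts 40 m/s; Δx = 40·5 + ½·10·5² = 325 m; v ends 90 m/s.
9–12 s: v starts 90 m/s; Δx = 90·3 + ½·-3·3² = 256.5 m; v ends 81 m/s.
12–16 s: v starts 81 m/s; Δx = 81·4 + ½·-1·4² = 316 m; v ends 77 m/s.
x(16) = 6 + Σ Δx = 999.5 m.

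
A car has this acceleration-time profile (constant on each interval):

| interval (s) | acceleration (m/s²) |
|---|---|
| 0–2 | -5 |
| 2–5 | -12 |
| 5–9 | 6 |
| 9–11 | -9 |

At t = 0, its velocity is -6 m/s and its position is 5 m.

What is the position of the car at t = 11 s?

-353 m

On each constant-a segment, Δv = aΔt and Δx = v₀Δt + ½aΔt²; chain segment to segment.
0–2 s: v starts -6 m/s; Δx = -6·2 + ½·-5·2² = -22 m; v ends -16 m/s.
2–5 s: v starts -16 m/s; Δx = -16·3 + ½·-12·3² = -102 m; v ends -52 m/s.
5–9 s: v starts -52 m/s; Δx = -52·4 + ½·6·4² = -160 m; v ends -28 m/s.
9–11 s: v starts -28 m/s; Δx = -28·2 + ½·-9·2² = -74 m; v ends -46 m/s.
x(11) = 5 + Σ Δx = -353 m.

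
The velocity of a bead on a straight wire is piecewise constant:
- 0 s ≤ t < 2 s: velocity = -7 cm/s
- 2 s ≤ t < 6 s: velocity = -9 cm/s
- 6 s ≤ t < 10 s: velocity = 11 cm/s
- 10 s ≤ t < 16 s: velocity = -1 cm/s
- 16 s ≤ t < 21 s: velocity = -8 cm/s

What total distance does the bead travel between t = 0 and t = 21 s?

140 cm

Distance (not displacement) is the total path length: add the absolute areas under v-t.
0–2 s: |-7| × 2 = 14 cm
2–6 s: |-9| × 4 = 36 cm
6–10 s: |11| × 4 = 44 cm
10–16 s: |-1| × 6 = 6 cm
16–21 s: |-8| × 5 = 40 cm
Total distance = 140 cm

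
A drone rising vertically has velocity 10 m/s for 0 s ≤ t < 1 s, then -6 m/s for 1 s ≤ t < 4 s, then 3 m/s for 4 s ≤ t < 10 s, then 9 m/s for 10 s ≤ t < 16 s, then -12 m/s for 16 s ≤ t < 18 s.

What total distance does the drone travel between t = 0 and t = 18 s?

124 m

Total distance travelled is ∫|v| dt — sum the magnitudes of each area piece.
0–1 s: |10| × 1 = 10 m
1–4 s: |-6| × 3 = 18 m
4–10 s: |3| × 6 = 18 m
10–16 s: |9| × 6 = 54 m
16–18 s: |-12| × 2 = 24 m
Total distance = 124 m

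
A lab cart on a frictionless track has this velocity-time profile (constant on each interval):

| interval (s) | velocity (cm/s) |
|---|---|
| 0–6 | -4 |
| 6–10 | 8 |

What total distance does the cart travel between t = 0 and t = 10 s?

Total distance travelled is ∫|v| dt — sum the magnitudes of each area piece.
0–6 s: |-4| × 6 = 24 cm
6–10 s: |8| × 4 = 32 cm
Total distance = 56 cm

56 cm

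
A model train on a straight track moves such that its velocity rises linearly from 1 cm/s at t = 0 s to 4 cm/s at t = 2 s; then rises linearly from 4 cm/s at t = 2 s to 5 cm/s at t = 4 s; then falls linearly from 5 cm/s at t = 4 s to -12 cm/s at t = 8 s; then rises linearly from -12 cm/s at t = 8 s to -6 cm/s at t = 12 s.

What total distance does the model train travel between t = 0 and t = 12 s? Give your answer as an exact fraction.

1188/17 cm

Distance (not displacement) is the total path length: add the absolute areas under v-t.
0–2 s: |½(1 + 4)(2)| = 5 cm
2–4 s: |½(4 + 5)(2)| = 9 cm
4–8 s: v = 0 at t = 88/17 s; triangle areas 50/17 + 288/17 = 338/17 cm
8–12 s: |½(-12 + -6)(4)| = 36 cm
Total distance = 1188/17 cm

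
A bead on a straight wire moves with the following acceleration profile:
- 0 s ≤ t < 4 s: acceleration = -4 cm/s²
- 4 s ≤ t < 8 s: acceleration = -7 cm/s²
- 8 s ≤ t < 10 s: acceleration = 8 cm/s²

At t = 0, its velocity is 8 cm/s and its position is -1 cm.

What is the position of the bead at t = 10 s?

-145 cm

On each constant-a segment, Δv = aΔt and Δx = v₀Δt + ½aΔt²; chain segment to segment.
0–4 s: v starts 8 cm/s; Δx = 8·4 + ½·-4·4² = 0 cm; v ends -8 cm/s.
4–8 s: v starts -8 cm/s; Δx = -8·4 + ½·-7·4² = -88 cm; v ends -36 cm/s.
8–10 s: v starts -36 cm/s; Δx = -36·2 + ½·8·2² = -56 cm; v ends -20 cm/s.
x(10) = -1 + Σ Δx = -145 cm.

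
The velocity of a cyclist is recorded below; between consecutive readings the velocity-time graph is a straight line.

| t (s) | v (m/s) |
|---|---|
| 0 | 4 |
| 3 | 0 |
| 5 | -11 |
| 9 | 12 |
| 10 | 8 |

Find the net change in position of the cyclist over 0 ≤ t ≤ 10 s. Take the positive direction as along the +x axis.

7 m

Displacement is the signed area under the v-t curve.
0–3 s: ½(4 + 0)(3) = 6 m
3–5 s: ½(0 + -11)(2) = -11 m
5–9 s: ½(-11 + 12)(4) = 2 m
9–10 s: ½(12 + 8)(1) = 10 m
Net displacement = 7 m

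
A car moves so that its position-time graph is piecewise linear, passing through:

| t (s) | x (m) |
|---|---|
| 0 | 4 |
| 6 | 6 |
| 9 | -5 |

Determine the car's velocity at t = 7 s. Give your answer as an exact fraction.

Velocity is the slope of the x-t graph on 6–9 s: (-5 − 6)/(9 − 6) = -11/3 m/s.

-11/3 m/s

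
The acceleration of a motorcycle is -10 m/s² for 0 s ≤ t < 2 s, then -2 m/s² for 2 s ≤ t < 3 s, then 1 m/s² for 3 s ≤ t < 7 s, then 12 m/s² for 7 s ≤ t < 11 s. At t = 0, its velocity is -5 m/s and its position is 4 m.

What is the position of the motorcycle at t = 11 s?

On each constant-a segment, Δv = aΔt and Δx = v₀Δt + ½aΔt²; chain segment to segment.
0–2 s: v starts -5 m/s; Δx = -5·2 + ½·-10·2² = -30 m; v ends -25 m/s.
2–3 s: v starts -25 m/s; Δx = -25·1 + ½·-2·1² = -26 m; v ends -27 m/s.
3–7 s: v starts -27 m/s; Δx = -27·4 + ½·1·4² = -100 m; v ends -23 m/s.
7–11 s: v starts -23 m/s; Δx = -23·4 + ½·12·4² = 4 m; v ends 25 m/s.
x(11) = 4 + Σ Δx = -148 m.

-148 m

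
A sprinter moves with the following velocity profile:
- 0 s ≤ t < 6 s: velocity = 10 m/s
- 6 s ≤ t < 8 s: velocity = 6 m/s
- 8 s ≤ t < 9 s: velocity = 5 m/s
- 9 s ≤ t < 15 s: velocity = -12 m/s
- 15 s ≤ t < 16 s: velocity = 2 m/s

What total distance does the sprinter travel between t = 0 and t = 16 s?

Distance (not displacement) is the total path length: add the absolute areas under v-t.
0–6 s: |10| × 6 = 60 m
6–8 s: |6| × 2 = 12 m
8–9 s: |5| × 1 = 5 m
9–15 s: |-12| × 6 = 72 m
15–16 s: |2| × 1 = 2 m
Total distance = 151 m

151 m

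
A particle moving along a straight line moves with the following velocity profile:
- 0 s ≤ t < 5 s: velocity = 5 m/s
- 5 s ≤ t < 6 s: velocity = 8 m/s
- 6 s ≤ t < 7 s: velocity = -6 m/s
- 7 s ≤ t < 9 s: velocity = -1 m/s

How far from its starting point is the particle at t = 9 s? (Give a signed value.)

25 m

Net displacement equals the area under the velocity-time graph (areas below the axis count negative).
0–5 s: 5 × 5 = 25 m
5–6 s: 8 × 1 = 8 m
6–7 s: -6 × 1 = -6 m
7–9 s: -1 × 2 = -2 m
Net displacement = 25 m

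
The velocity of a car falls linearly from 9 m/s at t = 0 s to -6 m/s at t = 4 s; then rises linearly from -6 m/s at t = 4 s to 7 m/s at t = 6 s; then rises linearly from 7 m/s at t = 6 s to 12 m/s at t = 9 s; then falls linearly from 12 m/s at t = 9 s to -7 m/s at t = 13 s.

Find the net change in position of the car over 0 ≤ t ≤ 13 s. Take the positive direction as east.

45.5 m

Displacement is the signed area under the v-t curve.
0–4 s: ½(9 + -6)(4) = 6 m
4–6 s: ½(-6 + 7)(2) = 1 m
6–9 s: ½(7 + 12)(3) = 28.5 m
9–13 s: ½(12 + -7)(4) = 10 m
Net displacement = 45.5 m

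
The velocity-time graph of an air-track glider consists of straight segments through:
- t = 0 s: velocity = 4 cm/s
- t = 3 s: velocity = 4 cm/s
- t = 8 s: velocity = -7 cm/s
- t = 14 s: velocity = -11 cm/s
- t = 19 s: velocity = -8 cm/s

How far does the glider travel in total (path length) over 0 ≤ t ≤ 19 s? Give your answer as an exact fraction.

1411/11 cm

Distance (not displacement) is the total path length: add the absolute areas under v-t.
0–3 s: |4| × 3 = 12 cm
3–8 s: v = 0 at t = 53/11 s; triangle areas 40/11 + 245/22 = 325/22 cm
8–14 s: |½(-7 + -11)(6)| = 54 cm
14–19 s: |½(-11 + -8)(5)| = 47.5 cm
Total distance = 1411/11 cm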